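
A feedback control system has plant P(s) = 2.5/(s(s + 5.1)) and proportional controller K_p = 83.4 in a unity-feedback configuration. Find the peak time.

T_p = 0.221 s

From 1 + K_pP(s) = 0: s² + 5.1s + 208.5 = 0 ⇒ ω_n = 14.44, ζ = 0.1766.
Damped frequency ω_d = ω_n√(1−ζ²) = 14.21 rad/s, so peak time T_p = π/ω_d = 0.221 s.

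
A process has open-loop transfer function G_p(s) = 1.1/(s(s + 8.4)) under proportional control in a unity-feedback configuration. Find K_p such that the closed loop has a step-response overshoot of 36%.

From %OS = 100·exp(−πζ/√(1−ζ²)) = 36%, ζ = −ln(0.36)/√(π²+ln²(0.36)) = 0.3093.
Characteristic equation s² + 8.4s + 1.1K_p = 0 gives ζ = 8.4/(2√(1.1K_p)).
Setting ζ = 0.3093: √(1.1K_p) = 8.4/(2·0.3093) = 13.58, so K_p = 184.4/1.1 = 168.

K_p = 168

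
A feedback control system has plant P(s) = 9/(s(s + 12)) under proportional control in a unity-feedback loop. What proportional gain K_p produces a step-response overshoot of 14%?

From %OS = 100·exp(−πζ/√(1−ζ²)) = 14%, ζ = −ln(0.14)/√(π²+ln²(0.14)) = 0.5305.
Characteristic equation s² + 12s + 9K_p = 0 gives ζ = 12/(2√(9K_p)).
Setting ζ = 0.5305: √(9K_p) = 12/(2·0.5305) = 11.31, so K_p = 127.9/9 = 14.2.

K_p = 14.2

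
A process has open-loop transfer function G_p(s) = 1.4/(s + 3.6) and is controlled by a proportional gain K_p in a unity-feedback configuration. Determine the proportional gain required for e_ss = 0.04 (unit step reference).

The loop is type 0, so e_ss(step) = 1/(1 + K_pos) with K_pos = K_p·G_p(0).
G_p(0) = 0.3889. Require 1/(1 + K_p·0.3889) = 0.04, so 1 + 0.3889·K_p = 25.
K_p = (25 − 1)/0.3889 = 61.7.

K_p = 61.7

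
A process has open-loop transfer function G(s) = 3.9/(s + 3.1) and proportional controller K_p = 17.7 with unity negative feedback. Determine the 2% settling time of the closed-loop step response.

Closed-loop transfer function: T(s) = K_p·G(s)/(1 + K_p·G(s)) = 69.03/(s + 3.1 + 69.03) = 69.03/(s + 72.13).
Time constant τ = 1/72.13 = 0.01386 s, so the 2% settling time is about 4τ = 0.0555 s.

T_s ≈ 0.0555 s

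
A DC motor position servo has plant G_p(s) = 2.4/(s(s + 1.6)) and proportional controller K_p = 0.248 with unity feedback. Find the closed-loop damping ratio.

ζ = 1.04

The closed-loop denominator is s(s+1.6) + 0.248·2.4 = s² + 1.6s + 0.5952.
Matching s² + 2ζω_n s + ω_n²: ω_n = √0.5952 = 0.7715 rad/s and 2ζω_n = 1.6, so ζ = 1.6/(2·0.7715) = 1.04.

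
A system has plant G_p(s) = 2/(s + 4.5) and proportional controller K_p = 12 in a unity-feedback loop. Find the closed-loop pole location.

Closed-loop transfer function: T(s) = K_p·G_p(s)/(1 + K_p·G_p(s)) = 24/(s + 4.5 + 24) = 24/(s + 28.5).
The closed-loop pole is at s = −28.5.

s = -28.5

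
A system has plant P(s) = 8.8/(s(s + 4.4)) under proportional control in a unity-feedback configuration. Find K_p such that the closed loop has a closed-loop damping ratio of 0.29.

Closed-loop characteristic equation: s² + 4.4s + K_p·8.8 = 0.
So ω_n = √(8.8K_p) and 2ζω_n = 4.4, giving ζ = 4.4/(2√(8.8K_p)).
Setting ζ = 0.29: √(8.8K_p) = 4.4/(2·0.29) = 7.586, so K_p = 57.55/8.8 = 6.54.

K_p = 6.54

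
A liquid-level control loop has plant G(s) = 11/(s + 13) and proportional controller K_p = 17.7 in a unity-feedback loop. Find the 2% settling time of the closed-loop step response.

Closed-loop transfer function: T(s) = K_p·G(s)/(1 + K_p·G(s)) = 194.7/(s + 13 + 194.7) = 194.7/(s + 207.7).
Time constant τ = 1/207.7 = 0.004815 s, so the 2% settling time is about 4τ = 0.0193 s.

T_s ≈ 0.0193 s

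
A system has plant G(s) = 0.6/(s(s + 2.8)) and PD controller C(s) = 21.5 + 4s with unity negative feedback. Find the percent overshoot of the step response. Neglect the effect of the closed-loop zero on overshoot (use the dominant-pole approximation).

3.7%

Forward path: (21.5 + 4s)·0.6/(s(s+2.8)). The closed-loop characteristic equation is s² + (2.8 + 0.6·4)s + 0.6·21.5 = 0.
That is s² + 5.2s + 12.9 = 0, so ω_n = 3.592 rad/s and ζ = 5.2/(2·3.592) = 0.7239.
%OS = 100·exp(−πζ/√(1−ζ²)) = 3.7%.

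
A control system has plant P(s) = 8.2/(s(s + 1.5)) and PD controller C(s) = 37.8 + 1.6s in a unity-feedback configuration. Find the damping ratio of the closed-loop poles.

ζ = 0.415

Forward path: (37.8 + 1.6s)·8.2/(s(s+1.5)). The closed-loop characteristic equation is s² + (1.5 + 8.2·1.6)s + 8.2·37.8 = 0.
That is s² + 14.62s + 310 = 0, so ω_n = 17.61 rad/s and ζ = 14.62/(2·17.61) = 0.4152.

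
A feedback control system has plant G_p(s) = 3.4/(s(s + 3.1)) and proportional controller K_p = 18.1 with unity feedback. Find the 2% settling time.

The closed-loop denominator s² + 3.1s + 61.54 gives ω_n = √61.54 = 7.845 and ζ = 3.1/(2ω_n) = 0.1976.
2% settling time T_s ≈ 4/(ζω_n) = 4/1.55 = 2.58 s.

T_s ≈ 2.58 s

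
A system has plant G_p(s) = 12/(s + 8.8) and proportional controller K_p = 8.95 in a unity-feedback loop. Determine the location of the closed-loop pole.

s = -116.2

Closed-loop transfer function: T(s) = K_p·G_p(s)/(1 + K_p·G_p(s)) = 107.4/(s + 8.8 + 107.4) = 107.4/(s + 116.2).
The closed-loop pole is at s = −116.2.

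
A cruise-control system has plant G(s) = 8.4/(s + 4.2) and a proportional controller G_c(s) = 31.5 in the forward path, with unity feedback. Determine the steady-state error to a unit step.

0.0156

The loop is type 0. Static position error constant K_pos = G_c(0)·G(0) = 31.5·2 = 63.
Steady-state error to a unit step: e_ss = 1/(1+K_pos) = 1/64 = 0.0156.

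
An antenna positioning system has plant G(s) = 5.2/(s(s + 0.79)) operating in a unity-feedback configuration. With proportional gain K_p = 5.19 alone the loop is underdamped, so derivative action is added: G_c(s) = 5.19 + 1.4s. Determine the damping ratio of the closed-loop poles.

Forward path: (5.19 + 1.4s)·5.2/(s(s+0.79)). The closed-loop characteristic equation is s² + (0.79 + 5.2·1.4)s + 5.2·5.19 = 0.
That is s² + 8.07s + 26.99 = 0, so ω_n = 5.195 rad/s and ζ = 8.07/(2·5.195) = 0.7767.

ζ = 0.777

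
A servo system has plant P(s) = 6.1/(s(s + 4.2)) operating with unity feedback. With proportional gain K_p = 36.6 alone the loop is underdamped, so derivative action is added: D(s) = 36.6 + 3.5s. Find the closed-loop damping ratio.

ζ = 0.855

Forward path: (36.6 + 3.5s)·6.1/(s(s+4.2)). The closed-loop characteristic equation is s² + (4.2 + 6.1·3.5)s + 6.1·36.6 = 0.
That is s² + 25.55s + 223.3 = 0, so ω_n = 14.94 rad/s and ζ = 25.55/(2·14.94) = 0.855.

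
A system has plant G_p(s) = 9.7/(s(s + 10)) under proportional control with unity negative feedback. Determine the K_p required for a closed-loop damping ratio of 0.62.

Closed-loop characteristic equation: s² + 10s + K_p·9.7 = 0.
So ω_n = √(9.7K_p) and 2ζω_n = 10, giving ζ = 10/(2√(9.7K_p)).
Setting ζ = 0.62: √(9.7K_p) = 10/(2·0.62) = 8.065, so K_p = 65.04/9.7 = 6.7.

K_p = 6.7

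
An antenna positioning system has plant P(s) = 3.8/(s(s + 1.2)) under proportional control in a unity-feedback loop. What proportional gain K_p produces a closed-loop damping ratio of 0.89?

Closed-loop characteristic equation: s² + 1.2s + K_p·3.8 = 0.
So ω_n = √(3.8K_p) and 2ζω_n = 1.2, giving ζ = 1.2/(2√(3.8K_p)).
Setting ζ = 0.89: √(3.8K_p) = 1.2/(2·0.89) = 0.6742, so K_p = 0.4545/3.8 = 0.12.

K_p = 0.12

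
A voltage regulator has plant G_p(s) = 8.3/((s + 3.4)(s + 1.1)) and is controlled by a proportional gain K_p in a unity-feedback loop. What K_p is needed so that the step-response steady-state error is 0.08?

Steady-state error for a unit step on this type-0 loop is 1/(1 + K_p·G_p(0)).
G_p(0) = 2.219. Require 1/(1 + K_p·2.219) = 0.08, so 1 + 2.219·K_p = 12.5.
K_p = (12.5 − 1)/2.219 = 5.18.

K_p = 5.18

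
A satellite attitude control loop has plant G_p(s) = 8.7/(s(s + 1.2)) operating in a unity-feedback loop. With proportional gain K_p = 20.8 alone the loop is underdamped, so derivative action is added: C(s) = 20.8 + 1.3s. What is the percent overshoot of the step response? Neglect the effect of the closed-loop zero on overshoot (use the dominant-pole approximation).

19.2%

Forward path: (20.8 + 1.3s)·8.7/(s(s+1.2)). The closed-loop characteristic equation is s² + (1.2 + 8.7·1.3)s + 8.7·20.8 = 0.
That is s² + 12.51s + 181 = 0, so ω_n = 13.45 rad/s and ζ = 12.51/(2·13.45) = 0.465.
%OS = 100·exp(−πζ/√(1−ζ²)) = 19.2%.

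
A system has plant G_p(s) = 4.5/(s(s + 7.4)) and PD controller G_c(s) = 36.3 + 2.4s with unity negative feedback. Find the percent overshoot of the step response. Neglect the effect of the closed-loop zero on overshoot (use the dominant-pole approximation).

4.14%

Forward path: (36.3 + 2.4s)·4.5/(s(s+7.4)). The closed-loop characteristic equation is s² + (7.4 + 4.5·2.4)s + 4.5·36.3 = 0.
That is s² + 18.2s + 163.3 = 0, so ω_n = 12.78 rad/s and ζ = 18.2/(2·12.78) = 0.712.
%OS = 100·exp(−πζ/√(1−ζ²)) = 4.14%.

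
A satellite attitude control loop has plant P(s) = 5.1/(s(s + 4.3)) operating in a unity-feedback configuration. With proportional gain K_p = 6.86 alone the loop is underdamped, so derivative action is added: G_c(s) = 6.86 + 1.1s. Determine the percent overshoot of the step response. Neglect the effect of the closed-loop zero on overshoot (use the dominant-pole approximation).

0.807%

Forward path: (6.86 + 1.1s)·5.1/(s(s+4.3)). The closed-loop characteristic equation is s² + (4.3 + 5.1·1.1)s + 5.1·6.86 = 0.
That is s² + 9.91s + 34.99 = 0, so ω_n = 5.915 rad/s and ζ = 9.91/(2·5.915) = 0.8377.
%OS = 100·exp(−πζ/√(1−ζ²)) = 0.807%.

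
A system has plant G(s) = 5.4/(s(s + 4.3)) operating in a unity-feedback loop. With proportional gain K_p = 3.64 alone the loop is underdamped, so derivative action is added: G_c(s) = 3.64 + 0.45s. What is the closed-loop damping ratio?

Forward path: (3.64 + 0.45s)·5.4/(s(s+4.3)). The closed-loop characteristic equation is s² + (4.3 + 5.4·0.45)s + 5.4·3.64 = 0.
That is s² + 6.73s + 19.66 = 0, so ω_n = 4.434 rad/s and ζ = 6.73/(2·4.434) = 0.759.

ζ = 0.759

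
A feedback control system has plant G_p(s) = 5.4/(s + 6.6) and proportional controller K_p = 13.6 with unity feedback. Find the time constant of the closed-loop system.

τ = 0.0125 s

Closed-loop transfer function: T(s) = K_p·G_p(s)/(1 + K_p·G_p(s)) = 73.44/(s + 6.6 + 73.44) = 73.44/(s + 80.04).
Time constant τ = 1/80.04 = 0.0125 s.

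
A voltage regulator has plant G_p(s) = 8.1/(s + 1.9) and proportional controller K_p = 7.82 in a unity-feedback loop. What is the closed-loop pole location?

s = -65.24

Closed-loop transfer function: T(s) = K_p·G_p(s)/(1 + K_p·G_p(s)) = 63.34/(s + 1.9 + 63.34) = 63.34/(s + 65.24).
The closed-loop pole is at s = −65.24.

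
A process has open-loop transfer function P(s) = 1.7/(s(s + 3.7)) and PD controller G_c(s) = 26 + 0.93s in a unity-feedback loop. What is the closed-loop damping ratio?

ζ = 0.397

Forward path: (26 + 0.93s)·1.7/(s(s+3.7)). The closed-loop characteristic equation is s² + (3.7 + 1.7·0.93)s + 1.7·26 = 0.
That is s² + 5.281s + 44.2 = 0, so ω_n = 6.648 rad/s and ζ = 5.281/(2·6.648) = 0.3972.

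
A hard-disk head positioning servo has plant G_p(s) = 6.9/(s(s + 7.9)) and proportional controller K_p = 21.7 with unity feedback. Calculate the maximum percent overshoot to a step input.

The closed-loop denominator s² + 7.9s + 149.7 gives ω_n = √149.7 = 12.24 and ζ = 7.9/(2ω_n) = 0.3228.
%OS = 100·exp(−πζ/√(1−ζ²)) = 100·exp(−π·0.3228/√0.8958) = 34.2%.

34.2%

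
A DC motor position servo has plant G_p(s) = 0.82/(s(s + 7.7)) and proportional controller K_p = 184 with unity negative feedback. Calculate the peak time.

T_p = 0.269 s

Closed-loop characteristic equation: s² + 7.7s + 150.9 = 0, so ω_n = 12.28 rad/s and ζ = 7.7/(2·12.28) = 0.3134.
Damped frequency ω_d = ω_n√(1−ζ²) = 11.66 rad/s, so peak time T_p = π/ω_d = 0.269 s.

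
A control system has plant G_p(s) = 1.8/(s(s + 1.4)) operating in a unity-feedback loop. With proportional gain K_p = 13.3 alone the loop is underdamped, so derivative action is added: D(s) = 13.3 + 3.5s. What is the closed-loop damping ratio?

ζ = 0.787

Forward path: (13.3 + 3.5s)·1.8/(s(s+1.4)). The closed-loop characteristic equation is s² + (1.4 + 1.8·3.5)s + 1.8·13.3 = 0.
That is s² + 7.7s + 23.94 = 0, so ω_n = 4.893 rad/s and ζ = 7.7/(2·4.893) = 0.7869.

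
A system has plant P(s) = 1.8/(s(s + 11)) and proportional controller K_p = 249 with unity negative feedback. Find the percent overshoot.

From 1 + K_pP(s) = 0: s² + 11s + 448.2 = 0 ⇒ ω_n = 21.17, ζ = 0.2598.
%OS = 100·exp(−πζ/√(1−ζ²)) = 100·exp(−π·0.2598/√0.9325) = 42.9%.

42.9%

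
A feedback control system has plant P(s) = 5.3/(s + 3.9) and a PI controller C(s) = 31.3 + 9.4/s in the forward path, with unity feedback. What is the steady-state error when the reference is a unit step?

The open loop C(s)P(s) has a pole at the origin (type 1), so the static position error constant is infinite and e_ss = 1/(1+∞) = 0.

0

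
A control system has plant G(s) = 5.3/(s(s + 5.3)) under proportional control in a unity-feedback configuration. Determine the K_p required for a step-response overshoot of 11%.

K_p = 4.01

From %OS = 100·exp(−πζ/√(1−ζ²)) = 11%, ζ = −ln(0.11)/√(π²+ln²(0.11)) = 0.5749.
Characteristic equation s² + 5.3s + 5.3K_p = 0 gives ζ = 5.3/(2√(5.3K_p)).
Setting ζ = 0.5749: √(5.3K_p) = 5.3/(2·0.5749) = 4.61, so K_p = 21.25/5.3 = 4.01.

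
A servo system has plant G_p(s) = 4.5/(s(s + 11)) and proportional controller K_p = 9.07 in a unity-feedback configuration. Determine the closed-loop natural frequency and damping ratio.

ω_n = 6.39 rad/s, ζ = 0.861

1 + K_p·G_p(s) = 0 gives s² + 11s + 40.81 = 0.
So ω_n² = 40.81 ⇒ ω_n = 6.389 rad/s, and ζ = 11/(2ω_n) = 0.861.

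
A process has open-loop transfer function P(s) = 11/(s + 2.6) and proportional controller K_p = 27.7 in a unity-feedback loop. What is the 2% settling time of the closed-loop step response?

Closed-loop transfer function: T(s) = K_p·P(s)/(1 + K_p·P(s)) = 304.7/(s + 2.6 + 304.7) = 304.7/(s + 307.3).
Time constant τ = 1/307.3 = 0.003254 s, so the 2% settling time is about 4τ = 0.013 s.

T_s ≈ 0.013 s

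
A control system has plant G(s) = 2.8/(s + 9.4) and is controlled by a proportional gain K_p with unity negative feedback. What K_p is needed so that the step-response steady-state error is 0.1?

Steady-state error for a unit step on this type-0 loop is 1/(1 + K_p·G(0)).
G(0) = 0.2979. Require 1/(1 + K_p·0.2979) = 0.1, so 1 + 0.2979·K_p = 10.
K_p = (10 − 1)/0.2979 = 30.2.

K_p = 30.2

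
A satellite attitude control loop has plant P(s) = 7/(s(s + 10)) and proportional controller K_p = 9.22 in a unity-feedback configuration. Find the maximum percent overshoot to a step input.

8.22%

Closed-loop characteristic equation: s² + 10s + 64.54 = 0, so ω_n = 8.034 rad/s and ζ = 10/(2·8.034) = 0.6224.
%OS = 100·exp(−πζ/√(1−ζ²)) = 100·exp(−π·0.6224/√0.6126) = 8.22%.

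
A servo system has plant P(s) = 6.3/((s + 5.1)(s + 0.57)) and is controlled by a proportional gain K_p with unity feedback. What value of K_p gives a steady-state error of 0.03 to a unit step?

K_p = 14.9

Steady-state error for a unit step on this type-0 loop is 1/(1 + K_p·P(0)).
P(0) = 2.167. Require 1/(1 + K_p·2.167) = 0.03, so 1 + 2.167·K_p = 33.33.
K_p = (33.33 − 1)/2.167 = 14.9.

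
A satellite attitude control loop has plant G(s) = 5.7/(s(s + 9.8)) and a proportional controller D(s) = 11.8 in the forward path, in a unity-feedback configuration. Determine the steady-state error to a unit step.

0

The open loop D(s)G(s) has a pole at the origin (type 1), so the static position error constant is infinite and e_ss = 1/(1+∞) = 0.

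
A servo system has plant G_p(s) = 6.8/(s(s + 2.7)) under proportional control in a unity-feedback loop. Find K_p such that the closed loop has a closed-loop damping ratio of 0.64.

Closed-loop characteristic equation: s² + 2.7s + K_p·6.8 = 0.
So ω_n = √(6.8K_p) and 2ζω_n = 2.7, giving ζ = 2.7/(2√(6.8K_p)).
Setting ζ = 0.64: √(6.8K_p) = 2.7/(2·0.64) = 2.109, so K_p = 4.449/6.8 = 0.654.

K_p = 0.654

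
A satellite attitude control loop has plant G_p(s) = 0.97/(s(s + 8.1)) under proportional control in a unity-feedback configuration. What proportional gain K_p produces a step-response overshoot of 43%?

From %OS = 100·exp(−πζ/√(1−ζ²)) = 43%, ζ = −ln(0.43)/√(π²+ln²(0.43)) = 0.2594.
Characteristic equation s² + 8.1s + 0.97K_p = 0 gives ζ = 8.1/(2√(0.97K_p)).
Setting ζ = 0.2594: √(0.97K_p) = 8.1/(2·0.2594) = 15.61, so K_p = 243.7/0.97 = 251.

K_p = 251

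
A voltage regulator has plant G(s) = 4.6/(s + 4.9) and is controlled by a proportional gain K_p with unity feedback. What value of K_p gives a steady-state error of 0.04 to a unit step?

Steady-state error for a unit step on this type-0 loop is 1/(1 + K_p·G(0)).
G(0) = 0.9388. Require 1/(1 + K_p·0.9388) = 0.04, so 1 + 0.9388·K_p = 25.
K_p = (25 − 1)/0.9388 = 25.6.

K_p = 25.6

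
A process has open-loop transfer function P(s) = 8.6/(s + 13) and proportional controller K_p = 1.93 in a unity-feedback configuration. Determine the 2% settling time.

T_s ≈ 0.135 s

Closed-loop transfer function: T(s) = K_p·P(s)/(1 + K_p·P(s)) = 16.6/(s + 13 + 16.6) = 16.6/(s + 29.6).
Time constant τ = 1/29.6 = 0.03379 s, so the 2% settling time is about 4τ = 0.135 s.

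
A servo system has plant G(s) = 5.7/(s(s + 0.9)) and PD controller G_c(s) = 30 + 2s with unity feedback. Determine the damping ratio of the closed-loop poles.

Forward path: (30 + 2s)·5.7/(s(s+0.9)). The closed-loop characteristic equation is s² + (0.9 + 5.7·2)s + 5.7·30 = 0.
That is s² + 12.3s + 171 = 0, so ω_n = 13.08 rad/s and ζ = 12.3/(2·13.08) = 0.4703.

ζ = 0.47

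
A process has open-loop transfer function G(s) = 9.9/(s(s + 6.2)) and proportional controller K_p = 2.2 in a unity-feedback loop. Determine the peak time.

The closed-loop denominator s² + 6.2s + 21.78 gives ω_n = √21.78 = 4.667 and ζ = 6.2/(2ω_n) = 0.6643.
Damped frequency ω_d = ω_n√(1−ζ²) = 3.489 rad/s, so peak time T_p = π/ω_d = 0.901 s.

T_p = 0.901 s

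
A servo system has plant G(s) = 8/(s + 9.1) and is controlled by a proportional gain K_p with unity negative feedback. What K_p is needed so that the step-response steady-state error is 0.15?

K_p = 6.45

For a type-0 loop with proportional control, e_ss = 1/(1 + K_p·G(0)).
G(0) = 0.8791. Require 1/(1 + K_p·0.8791) = 0.15, so 1 + 0.8791·K_p = 6.667.
K_p = (6.667 − 1)/0.8791 = 6.45.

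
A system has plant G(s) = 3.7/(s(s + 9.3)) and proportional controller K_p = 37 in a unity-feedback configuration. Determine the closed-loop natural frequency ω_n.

ω_n = 11.7 rad/s

1 + K_p·G(s) = 0 gives s² + 9.3s + 136.9 = 0.
So ω_n² = 136.9 ⇒ ω_n = 11.7 rad/s, and ζ = 9.3/(2ω_n) = 0.397.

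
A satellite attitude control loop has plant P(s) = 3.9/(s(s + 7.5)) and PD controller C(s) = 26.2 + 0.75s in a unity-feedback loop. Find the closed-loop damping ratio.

Forward path: (26.2 + 0.75s)·3.9/(s(s+7.5)). The closed-loop characteristic equation is s² + (7.5 + 3.9·0.75)s + 3.9·26.2 = 0.
That is s² + 10.43s + 102.2 = 0, so ω_n = 10.11 rad/s and ζ = 10.43/(2·10.11) = 0.5157.

ζ = 0.516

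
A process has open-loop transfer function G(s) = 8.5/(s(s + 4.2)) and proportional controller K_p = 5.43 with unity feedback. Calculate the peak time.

T_p = 0.486 s

From 1 + K_pG(s) = 0: s² + 4.2s + 46.16 = 0 ⇒ ω_n = 6.794, ζ = 0.3091.
Damped frequency ω_d = ω_n√(1−ζ²) = 6.461 rad/s, so peak time T_p = π/ω_d = 0.486 s.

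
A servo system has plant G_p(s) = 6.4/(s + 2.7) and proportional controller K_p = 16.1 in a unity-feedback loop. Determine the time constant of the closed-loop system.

Closed-loop transfer function: T(s) = K_p·G_p(s)/(1 + K_p·G_p(s)) = 103/(s + 2.7 + 103) = 103/(s + 105.7).
Time constant τ = 1/105.7 = 0.00946 s.

τ = 0.00946 s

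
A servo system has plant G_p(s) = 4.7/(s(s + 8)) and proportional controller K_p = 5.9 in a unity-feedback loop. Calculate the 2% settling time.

T_s ≈ 1 s

From 1 + K_pG_p(s) = 0: s² + 8s + 27.73 = 0 ⇒ ω_n = 5.266, ζ = 0.7596.
2% settling time T_s ≈ 4/(ζω_n) = 4/4 = 1 s.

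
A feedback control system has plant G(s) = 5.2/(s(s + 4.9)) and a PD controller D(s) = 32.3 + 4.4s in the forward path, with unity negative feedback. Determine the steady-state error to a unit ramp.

The loop has one pole at the origin (type 1). Velocity error constant K_v = lim_{s→0} s·D(s)G(s) = 32.3·5.2/4.9 = 34.28.
Steady-state error to a unit ramp: e_ss = 1/K_v = 0.0292.

0.0292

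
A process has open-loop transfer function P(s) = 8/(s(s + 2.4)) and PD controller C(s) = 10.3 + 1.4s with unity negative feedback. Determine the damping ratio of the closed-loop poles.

ζ = 0.749

Forward path: (10.3 + 1.4s)·8/(s(s+2.4)). The closed-loop characteristic equation is s² + (2.4 + 8·1.4)s + 8·10.3 = 0.
That is s² + 13.6s + 82.4 = 0, so ω_n = 9.077 rad/s and ζ = 13.6/(2·9.077) = 0.7491.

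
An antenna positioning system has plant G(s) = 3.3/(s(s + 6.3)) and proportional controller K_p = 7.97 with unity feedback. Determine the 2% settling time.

The closed-loop denominator s² + 6.3s + 26.3 gives ω_n = √26.3 = 5.128 and ζ = 6.3/(2ω_n) = 0.6142.
2% settling time T_s ≈ 4/(ζω_n) = 4/3.15 = 1.27 s.

T_s ≈ 1.27 s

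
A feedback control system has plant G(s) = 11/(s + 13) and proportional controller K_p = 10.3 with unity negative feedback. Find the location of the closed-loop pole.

s = -126.3

Closed-loop transfer function: T(s) = K_p·G(s)/(1 + K_p·G(s)) = 113.3/(s + 13 + 113.3) = 113.3/(s + 126.3).
The closed-loop pole is at s = −126.3.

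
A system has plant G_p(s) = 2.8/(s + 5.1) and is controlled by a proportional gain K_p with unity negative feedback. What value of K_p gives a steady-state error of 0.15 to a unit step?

K_p = 10.3

Steady-state error for a unit step on this type-0 loop is 1/(1 + K_p·G_p(0)).
G_p(0) = 0.549. Require 1/(1 + K_p·0.549) = 0.15, so 1 + 0.549·K_p = 6.667.
K_p = (6.667 − 1)/0.549 = 10.3.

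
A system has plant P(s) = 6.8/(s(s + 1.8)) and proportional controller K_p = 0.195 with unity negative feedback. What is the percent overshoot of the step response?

Closed-loop characteristic equation: s² + 1.8s + 1.326 = 0, so ω_n = 1.152 rad/s and ζ = 1.8/(2·1.152) = 0.7816.
%OS = 100·exp(−πζ/√(1−ζ²)) = 100·exp(−π·0.7816/√0.3891) = 1.95%.

1.95%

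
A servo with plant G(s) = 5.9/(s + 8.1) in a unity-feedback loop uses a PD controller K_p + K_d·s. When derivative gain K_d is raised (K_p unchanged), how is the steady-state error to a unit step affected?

K_d affects only the transient (the s-coefficient); the DC loop gain, and hence e_ss, depends only on K_p.

unchanged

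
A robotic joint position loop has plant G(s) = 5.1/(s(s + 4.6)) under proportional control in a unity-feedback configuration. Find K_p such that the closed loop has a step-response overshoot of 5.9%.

K_p = 2.32

From %OS = 100·exp(−πζ/√(1−ζ²)) = 5.9%, ζ = −ln(0.059)/√(π²+ln²(0.059)) = 0.6693.
Characteristic equation s² + 4.6s + 5.1K_p = 0 gives ζ = 4.6/(2√(5.1K_p)).
Setting ζ = 0.6693: √(5.1K_p) = 4.6/(2·0.6693) = 3.436, so K_p = 11.81/5.1 = 2.32.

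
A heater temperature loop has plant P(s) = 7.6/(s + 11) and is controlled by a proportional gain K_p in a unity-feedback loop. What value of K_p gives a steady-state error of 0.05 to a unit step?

K_p = 27.5

The loop is type 0, so e_ss(step) = 1/(1 + K_pos) with K_pos = K_p·P(0).
P(0) = 0.6909. Require 1/(1 + K_p·0.6909) = 0.05, so 1 + 0.6909·K_p = 20.
K_p = (20 − 1)/0.6909 = 27.5.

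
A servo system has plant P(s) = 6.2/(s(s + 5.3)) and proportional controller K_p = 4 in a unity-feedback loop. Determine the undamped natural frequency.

The closed-loop denominator is s(s+5.3) + 4·6.2 = s² + 5.3s + 24.8.
So ω_n² = 24.8 ⇒ ω_n = 4.98 rad/s, and ζ = 5.3/(2ω_n) = 0.532.

ω_n = 4.98 rad/s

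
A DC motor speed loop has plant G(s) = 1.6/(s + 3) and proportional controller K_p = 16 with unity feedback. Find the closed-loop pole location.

Closed-loop transfer function: T(s) = K_p·G(s)/(1 + K_p·G(s)) = 25.6/(s + 3 + 25.6) = 25.6/(s + 28.6).
The closed-loop pole is at s = −28.6.

s = -28.6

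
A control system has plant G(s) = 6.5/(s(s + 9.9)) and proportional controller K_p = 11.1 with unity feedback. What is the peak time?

T_p = 0.455 s

Closed-loop characteristic equation: s² + 9.9s + 72.15 = 0, so ω_n = 8.494 rad/s and ζ = 9.9/(2·8.494) = 0.5828.
Damped frequency ω_d = ω_n√(1−ζ²) = 6.903 rad/s, so peak time T_p = π/ω_d = 0.455 s.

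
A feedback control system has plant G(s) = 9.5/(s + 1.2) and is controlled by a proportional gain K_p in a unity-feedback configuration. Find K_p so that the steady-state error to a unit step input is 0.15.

K_p = 0.716

The loop is type 0, so e_ss(step) = 1/(1 + K_pos) with K_pos = K_p·G(0).
G(0) = 7.917. Require 1/(1 + K_p·7.917) = 0.15, so 1 + 7.917·K_p = 6.667.
K_p = (6.667 − 1)/7.917 = 0.716.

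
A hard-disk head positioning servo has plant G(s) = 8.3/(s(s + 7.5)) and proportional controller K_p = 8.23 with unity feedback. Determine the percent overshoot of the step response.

20.2%

The closed-loop denominator s² + 7.5s + 68.31 gives ω_n = √68.31 = 8.265 and ζ = 7.5/(2ω_n) = 0.4537.
%OS = 100·exp(−πζ/√(1−ζ²)) = 100·exp(−π·0.4537/√0.7941) = 20.2%.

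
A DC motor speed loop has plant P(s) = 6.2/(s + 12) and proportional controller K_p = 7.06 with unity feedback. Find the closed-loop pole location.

s = -55.77

Closed-loop transfer function: T(s) = K_p·P(s)/(1 + K_p·P(s)) = 43.77/(s + 12 + 43.77) = 43.77/(s + 55.77).
The closed-loop pole is at s = −55.77.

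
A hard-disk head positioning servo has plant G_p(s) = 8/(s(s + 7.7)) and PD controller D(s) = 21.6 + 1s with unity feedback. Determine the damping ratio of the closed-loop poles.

Forward path: (21.6 + 1s)·8/(s(s+7.7)). The closed-loop characteristic equation is s² + (7.7 + 8·1)s + 8·21.6 = 0.
That is s² + 15.7s + 172.8 = 0, so ω_n = 13.15 rad/s and ζ = 15.7/(2·13.15) = 0.5972.

ζ = 0.597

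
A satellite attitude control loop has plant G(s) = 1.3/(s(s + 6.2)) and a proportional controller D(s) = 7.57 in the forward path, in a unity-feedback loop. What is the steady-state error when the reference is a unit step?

0

The open loop D(s)G(s) has a pole at the origin (type 1), so the static position error constant is infinite and e_ss = 1/(1+∞) = 0.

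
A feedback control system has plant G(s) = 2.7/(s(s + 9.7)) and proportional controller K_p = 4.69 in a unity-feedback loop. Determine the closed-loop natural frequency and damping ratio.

The closed-loop denominator is s(s+9.7) + 4.69·2.7 = s² + 9.7s + 12.66.
So ω_n² = 12.66 ⇒ ω_n = 3.559 rad/s, and ζ = 9.7/(2ω_n) = 1.36.

ω_n = 3.56 rad/s, ζ = 1.36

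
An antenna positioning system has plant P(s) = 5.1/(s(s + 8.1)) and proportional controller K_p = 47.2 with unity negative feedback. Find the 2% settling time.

Closed-loop characteristic equation: s² + 8.1s + 240.7 = 0, so ω_n = 15.52 rad/s and ζ = 8.1/(2·15.52) = 0.261.
2% settling time T_s ≈ 4/(ζω_n) = 4/4.05 = 0.988 s.

T_s ≈ 0.988 s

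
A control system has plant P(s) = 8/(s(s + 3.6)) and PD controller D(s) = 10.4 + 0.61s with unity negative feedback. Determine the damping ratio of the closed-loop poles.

ζ = 0.465

Forward path: (10.4 + 0.61s)·8/(s(s+3.6)). The closed-loop characteristic equation is s² + (3.6 + 8·0.61)s + 8·10.4 = 0.
That is s² + 8.48s + 83.2 = 0, so ω_n = 9.121 rad/s and ζ = 8.48/(2·9.121) = 0.4648.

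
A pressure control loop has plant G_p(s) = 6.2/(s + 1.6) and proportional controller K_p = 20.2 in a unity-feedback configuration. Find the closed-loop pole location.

Closed-loop transfer function: T(s) = K_p·G_p(s)/(1 + K_p·G_p(s)) = 125.2/(s + 1.6 + 125.2) = 125.2/(s + 126.8).
The closed-loop pole is at s = −126.8.

s = -126.8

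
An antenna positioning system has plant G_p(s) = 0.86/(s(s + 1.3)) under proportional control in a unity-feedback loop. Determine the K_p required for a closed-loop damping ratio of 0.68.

Closed-loop characteristic equation: s² + 1.3s + K_p·0.86 = 0.
So ω_n = √(0.86K_p) and 2ζω_n = 1.3, giving ζ = 1.3/(2√(0.86K_p)).
Setting ζ = 0.68: √(0.86K_p) = 1.3/(2·0.68) = 0.9559, so K_p = 0.9137/0.86 = 1.06.

K_p = 1.06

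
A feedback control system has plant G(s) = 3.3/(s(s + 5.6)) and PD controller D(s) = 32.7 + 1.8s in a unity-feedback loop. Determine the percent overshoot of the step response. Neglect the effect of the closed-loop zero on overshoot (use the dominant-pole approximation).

12.3%

Forward path: (32.7 + 1.8s)·3.3/(s(s+5.6)). The closed-loop characteristic equation is s² + (5.6 + 3.3·1.8)s + 3.3·32.7 = 0.
That is s² + 11.54s + 107.9 = 0, so ω_n = 10.39 rad/s and ζ = 11.54/(2·10.39) = 0.5554.
%OS = 100·exp(−πζ/√(1−ζ²)) = 12.3%.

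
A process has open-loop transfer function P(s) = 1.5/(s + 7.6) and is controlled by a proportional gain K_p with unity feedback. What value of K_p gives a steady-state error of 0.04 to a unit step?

K_p = 122

The loop is type 0, so e_ss(step) = 1/(1 + K_pos) with K_pos = K_p·P(0).
P(0) = 0.1974. Require 1/(1 + K_p·0.1974) = 0.04, so 1 + 0.1974·K_p = 25.
K_p = (25 − 1)/0.1974 = 122.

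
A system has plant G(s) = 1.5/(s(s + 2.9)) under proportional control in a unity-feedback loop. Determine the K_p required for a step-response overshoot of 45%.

From %OS = 100·exp(−πζ/√(1−ζ²)) = 45%, ζ = −ln(0.45)/√(π²+ln²(0.45)) = 0.2463.
Characteristic equation s² + 2.9s + 1.5K_p = 0 gives ζ = 2.9/(2√(1.5K_p)).
Setting ζ = 0.2463: √(1.5K_p) = 2.9/(2·0.2463) = 5.886, so K_p = 34.65/1.5 = 23.1.

K_p = 23.1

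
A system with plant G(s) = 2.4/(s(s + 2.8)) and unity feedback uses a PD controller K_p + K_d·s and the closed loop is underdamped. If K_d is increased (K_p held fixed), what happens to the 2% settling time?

decrease

Characteristic equation s² + (2.8 + 2.4K_d)s + 2.4K_p = 0: raising K_d increases ζω_n = (2.8+2.4K_d)/2 while the loop stays underdamped, so T_s ≈ 4/(ζω_n) decreases.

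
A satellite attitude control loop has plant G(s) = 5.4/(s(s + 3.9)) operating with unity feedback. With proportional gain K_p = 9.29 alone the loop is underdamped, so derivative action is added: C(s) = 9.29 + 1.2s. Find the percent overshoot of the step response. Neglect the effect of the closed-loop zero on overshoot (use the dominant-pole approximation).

Forward path: (9.29 + 1.2s)·5.4/(s(s+3.9)). The closed-loop characteristic equation is s² + (3.9 + 5.4·1.2)s + 5.4·9.29 = 0.
That is s² + 10.38s + 50.17 = 0, so ω_n = 7.083 rad/s and ζ = 10.38/(2·7.083) = 0.7328.
%OS = 100·exp(−πζ/√(1−ζ²)) = 3.39%.

3.39%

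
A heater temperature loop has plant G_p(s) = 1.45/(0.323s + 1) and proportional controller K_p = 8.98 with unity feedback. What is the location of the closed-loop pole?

s = -43.41

Closed loop: T(s) = K_p·G_p/(1+K_p·G_p) = 13.02/(0.323s + 1 + 13.02), with pole at s = −(1 + 13.02)/0.323 = −43.41.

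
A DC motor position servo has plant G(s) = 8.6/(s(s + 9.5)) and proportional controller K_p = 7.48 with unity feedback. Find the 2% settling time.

T_s ≈ 0.842 s

Closed-loop characteristic equation: s² + 9.5s + 64.33 = 0, so ω_n = 8.02 rad/s and ζ = 9.5/(2·8.02) = 0.5922.
2% settling time T_s ≈ 4/(ζω_n) = 4/4.75 = 0.842 s.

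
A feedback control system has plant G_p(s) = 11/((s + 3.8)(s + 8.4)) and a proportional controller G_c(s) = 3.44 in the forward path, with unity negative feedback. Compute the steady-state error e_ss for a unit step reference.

The loop is type 0. Static position error constant K_pos = G_c(0)·G_p(0) = 3.44·0.3446 = 1.185.
Steady-state error to a unit step: e_ss = 1/(1+K_pos) = 1/2.185 = 0.458.

0.458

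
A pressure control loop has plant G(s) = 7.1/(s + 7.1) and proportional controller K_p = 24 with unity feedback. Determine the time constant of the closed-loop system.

τ = 0.00563 s

Closed-loop transfer function: T(s) = K_p·G(s)/(1 + K_p·G(s)) = 170.4/(s + 7.1 + 170.4) = 170.4/(s + 177.5).
Time constant τ = 1/177.5 = 0.00563 s.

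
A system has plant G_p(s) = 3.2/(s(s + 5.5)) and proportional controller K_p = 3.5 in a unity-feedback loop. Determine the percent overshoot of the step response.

The closed-loop denominator s² + 5.5s + 11.2 gives ω_n = √11.2 = 3.347 and ζ = 5.5/(2ω_n) = 0.8217.
%OS = 100·exp(−πζ/√(1−ζ²)) = 100·exp(−π·0.8217/√0.3248) = 1.08%.

1.08%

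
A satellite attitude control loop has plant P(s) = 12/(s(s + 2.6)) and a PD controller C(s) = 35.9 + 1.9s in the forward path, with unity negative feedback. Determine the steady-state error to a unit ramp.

The loop has one pole at the origin (type 1). Velocity error constant K_v = lim_{s→0} s·C(s)P(s) = 35.9·12/2.6 = 165.7.
Steady-state error to a unit ramp: e_ss = 1/K_v = 0.00604.

0.00604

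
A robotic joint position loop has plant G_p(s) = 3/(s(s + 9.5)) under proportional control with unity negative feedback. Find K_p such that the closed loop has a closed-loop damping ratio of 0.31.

K_p = 78.3

Closed-loop characteristic equation: s² + 9.5s + K_p·3 = 0.
So ω_n = √(3K_p) and 2ζω_n = 9.5, giving ζ = 9.5/(2√(3K_p)).
Setting ζ = 0.31: √(3K_p) = 9.5/(2·0.31) = 15.32, so K_p = 234.8/3 = 78.3.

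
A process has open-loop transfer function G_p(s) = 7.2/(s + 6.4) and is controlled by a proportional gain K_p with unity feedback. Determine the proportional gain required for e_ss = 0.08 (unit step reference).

Steady-state error for a unit step on this type-0 loop is 1/(1 + K_p·G_p(0)).
G_p(0) = 1.125. Require 1/(1 + K_p·1.125) = 0.08, so 1 + 1.125·K_p = 12.5.
K_p = (12.5 − 1)/1.125 = 10.2.

K_p = 10.2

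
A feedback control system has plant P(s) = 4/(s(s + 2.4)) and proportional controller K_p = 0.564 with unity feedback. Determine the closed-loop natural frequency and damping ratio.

ω_n = 1.5 rad/s, ζ = 0.799

The closed-loop denominator is s(s+2.4) + 0.564·4 = s² + 2.4s + 2.256.
So ω_n² = 2.256 ⇒ ω_n = 1.502 rad/s, and ζ = 2.4/(2ω_n) = 0.799.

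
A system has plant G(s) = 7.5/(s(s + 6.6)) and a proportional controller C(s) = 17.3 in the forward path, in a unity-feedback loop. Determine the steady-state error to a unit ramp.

The loop has one pole at the origin (type 1). Velocity error constant K_v = lim_{s→0} s·C(s)G(s) = 17.3·7.5/6.6 = 19.66.
Steady-state error to a unit ramp: e_ss = 1/K_v = 0.0509.

0.0509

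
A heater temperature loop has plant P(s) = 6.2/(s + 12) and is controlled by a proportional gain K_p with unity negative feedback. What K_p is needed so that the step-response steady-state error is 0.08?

K_p = 22.3

Steady-state error for a unit step on this type-0 loop is 1/(1 + K_p·P(0)).
P(0) = 0.5167. Require 1/(1 + K_p·0.5167) = 0.08, so 1 + 0.5167·K_p = 12.5.
K_p = (12.5 − 1)/0.5167 = 22.3.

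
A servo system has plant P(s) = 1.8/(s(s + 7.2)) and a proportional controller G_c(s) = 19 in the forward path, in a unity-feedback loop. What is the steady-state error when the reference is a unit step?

The open loop G_c(s)P(s) has a pole at the origin (type 1), so the static position error constant is infinite and e_ss = 1/(1+∞) = 0.

0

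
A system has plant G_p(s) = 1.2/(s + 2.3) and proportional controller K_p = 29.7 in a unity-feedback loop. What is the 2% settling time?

T_s ≈ 0.105 s

Closed-loop transfer function: T(s) = K_p·G_p(s)/(1 + K_p·G_p(s)) = 35.64/(s + 2.3 + 35.64) = 35.64/(s + 37.94).
Time constant τ = 1/37.94 = 0.02636 s, so the 2% settling time is about 4τ = 0.105 s.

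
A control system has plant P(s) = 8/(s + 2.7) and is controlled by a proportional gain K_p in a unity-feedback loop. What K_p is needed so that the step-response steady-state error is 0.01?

K_p = 33.4

The loop is type 0, so e_ss(step) = 1/(1 + K_pos) with K_pos = K_p·P(0).
P(0) = 2.963. Require 1/(1 + K_p·2.963) = 0.01, so 1 + 2.963·K_p = 100.
K_p = (100 − 1)/2.963 = 33.4.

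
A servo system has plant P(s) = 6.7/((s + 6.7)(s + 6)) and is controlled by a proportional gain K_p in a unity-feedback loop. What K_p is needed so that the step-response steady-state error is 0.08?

Steady-state error for a unit step on this type-0 loop is 1/(1 + K_p·P(0)).
P(0) = 0.1667. Require 1/(1 + K_p·0.1667) = 0.08, so 1 + 0.1667·K_p = 12.5.
K_p = (12.5 − 1)/0.1667 = 69.

K_p = 69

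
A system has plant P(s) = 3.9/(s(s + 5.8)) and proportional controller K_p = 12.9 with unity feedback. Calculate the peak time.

From 1 + K_pP(s) = 0: s² + 5.8s + 50.31 = 0 ⇒ ω_n = 7.093, ζ = 0.4089.
Damped frequency ω_d = ω_n√(1−ζ²) = 6.473 rad/s, so peak time T_p = π/ω_d = 0.485 s.

T_p = 0.485 s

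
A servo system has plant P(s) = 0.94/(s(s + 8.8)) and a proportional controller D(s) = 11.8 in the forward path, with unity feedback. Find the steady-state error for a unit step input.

0

The open loop D(s)P(s) has a pole at the origin (type 1), so the static position error constant is infinite and e_ss = 1/(1+∞) = 0.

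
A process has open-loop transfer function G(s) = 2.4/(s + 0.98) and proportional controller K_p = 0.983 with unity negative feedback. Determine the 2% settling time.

Closed-loop transfer function: T(s) = K_p·G(s)/(1 + K_p·G(s)) = 2.359/(s + 0.98 + 2.359) = 2.359/(s + 3.339).
Time constant τ = 1/3.339 = 0.2995 s, so the 2% settling time is about 4τ = 1.2 s.

T_s ≈ 1.2 s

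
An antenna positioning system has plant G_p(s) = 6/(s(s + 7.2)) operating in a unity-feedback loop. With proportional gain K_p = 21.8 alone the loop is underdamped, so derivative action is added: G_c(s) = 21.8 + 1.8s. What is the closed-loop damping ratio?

Forward path: (21.8 + 1.8s)·6/(s(s+7.2)). The closed-loop characteristic equation is s² + (7.2 + 6·1.8)s + 6·21.8 = 0.
That is s² + 18s + 130.8 = 0, so ω_n = 11.44 rad/s and ζ = 18/(2·11.44) = 0.7869.

ζ = 0.787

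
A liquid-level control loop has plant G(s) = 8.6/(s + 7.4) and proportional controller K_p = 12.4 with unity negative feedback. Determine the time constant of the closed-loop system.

τ = 0.00877 s

Closed-loop transfer function: T(s) = K_p·G(s)/(1 + K_p·G(s)) = 106.6/(s + 7.4 + 106.6) = 106.6/(s + 114).
Time constant τ = 1/114 = 0.00877 s.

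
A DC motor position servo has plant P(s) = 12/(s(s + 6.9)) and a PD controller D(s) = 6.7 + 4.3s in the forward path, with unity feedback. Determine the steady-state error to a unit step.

0

The open loop D(s)P(s) has a pole at the origin (type 1), so the static position error constant is infinite and e_ss = 1/(1+∞) = 0.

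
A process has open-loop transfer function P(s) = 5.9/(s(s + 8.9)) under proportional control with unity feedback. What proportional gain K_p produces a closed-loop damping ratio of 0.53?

Closed-loop characteristic equation: s² + 8.9s + K_p·5.9 = 0.
So ω_n = √(5.9K_p) and 2ζω_n = 8.9, giving ζ = 8.9/(2√(5.9K_p)).
Setting ζ = 0.53: √(5.9K_p) = 8.9/(2·0.53) = 8.396, so K_p = 70.5/5.9 = 11.9.

K_p = 11.9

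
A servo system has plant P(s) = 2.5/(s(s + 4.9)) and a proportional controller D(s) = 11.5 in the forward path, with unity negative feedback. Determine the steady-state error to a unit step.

0

The open loop D(s)P(s) has a pole at the origin (type 1), so the static position error constant is infinite and e_ss = 1/(1+∞) = 0.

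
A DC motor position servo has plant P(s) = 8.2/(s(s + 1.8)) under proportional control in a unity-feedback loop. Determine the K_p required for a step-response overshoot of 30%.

From %OS = 100·exp(−πζ/√(1−ζ²)) = 30%, ζ = −ln(0.3)/√(π²+ln²(0.3)) = 0.3579.
Characteristic equation s² + 1.8s + 8.2K_p = 0 gives ζ = 1.8/(2√(8.2K_p)).
Setting ζ = 0.3579: √(8.2K_p) = 1.8/(2·0.3579) = 2.515, so K_p = 6.325/8.2 = 0.771.

K_p = 0.771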